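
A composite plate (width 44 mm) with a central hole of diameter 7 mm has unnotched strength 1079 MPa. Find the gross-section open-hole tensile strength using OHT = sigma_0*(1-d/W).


OHT = sigma_0*(1-d/W) = 1079*(1-7/44) = 907.3 MPa

907.3 MPa


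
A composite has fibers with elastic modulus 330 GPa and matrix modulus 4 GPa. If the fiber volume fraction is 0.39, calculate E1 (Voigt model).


E1 = Ef*Vf + Em*(1-Vf) = 330*0.39 + 4*0.61 = 131.14 GPa

131.14 GPa


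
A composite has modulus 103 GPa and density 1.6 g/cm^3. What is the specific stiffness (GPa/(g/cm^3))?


Specific stiffness = E/rho = 103/1.6 = 64.4 GPa/(g/cm^3)

64.4 GPa/(g/cm^3)


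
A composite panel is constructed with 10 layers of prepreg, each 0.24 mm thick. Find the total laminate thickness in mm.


h = n * t_ply = 10 * 0.24 = 2.4 mm

2.4 mm


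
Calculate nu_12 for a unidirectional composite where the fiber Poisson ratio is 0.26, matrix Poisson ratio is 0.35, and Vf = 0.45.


nu_12 = nu_f*Vf + nu_m*(1-Vf) = 0.26*0.45 + 0.35*0.55 = 0.3095

0.3095


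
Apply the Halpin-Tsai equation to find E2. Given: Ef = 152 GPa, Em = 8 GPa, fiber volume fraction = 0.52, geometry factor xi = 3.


eta = (Ef/Em - 1)/(Ef/Em + xi) = (19.0 - 1)/(19.0 + 3) = 0.8182
E2 = Em*(1+xi*eta*Vf)/(1-eta*Vf) = 31.7 GPa

31.7 GPa


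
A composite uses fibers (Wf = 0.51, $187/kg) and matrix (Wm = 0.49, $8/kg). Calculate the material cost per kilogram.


Cost = cost_f*Wf + cost_m*Wm = 187*0.51 + 8*0.49 = $99.29/kg

$99.29/kg


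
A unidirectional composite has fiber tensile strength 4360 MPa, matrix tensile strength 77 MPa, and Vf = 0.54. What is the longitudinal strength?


sigma_1 = sigma_f*Vf + sigma_m*(1-Vf) = 4360*0.54 + 77*0.46 = 2389.8 MPa

2389.8 MPa


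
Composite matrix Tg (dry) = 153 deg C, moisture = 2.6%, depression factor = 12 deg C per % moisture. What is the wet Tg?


Tg_wet = Tg_dry - k*moisture = 153 - 12*2.6 = 121.8 deg C

121.8 deg C


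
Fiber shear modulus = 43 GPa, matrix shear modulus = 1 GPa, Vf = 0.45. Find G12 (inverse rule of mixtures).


1/G12 = Vf/Gf + (1-Vf)/Gm = 0.45/43 + 0.55/1
G12 = 1.78 GPa

1.78 GPa


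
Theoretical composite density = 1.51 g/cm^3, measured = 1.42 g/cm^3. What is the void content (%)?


Void% = (rho_theo - rho_actual)/rho_theo * 100 = (1.51 - 1.42)/1.51 * 100 = 5.96%

5.96%


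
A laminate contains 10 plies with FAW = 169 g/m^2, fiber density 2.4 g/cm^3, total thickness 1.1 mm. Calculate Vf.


Vf = n * FAW / (rho_f * h * 1000) = 10 * 169 / (2.4 * 1.1 * 1000) = 0.6402

0.6402


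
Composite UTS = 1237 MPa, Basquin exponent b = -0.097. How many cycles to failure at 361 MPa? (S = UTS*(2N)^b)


N = 0.5 * (S/UTS)^(1/b) = 0.5 * (361/1237)^(1/-0.097) = 163311.3514 cycles

163311.3514 cycles


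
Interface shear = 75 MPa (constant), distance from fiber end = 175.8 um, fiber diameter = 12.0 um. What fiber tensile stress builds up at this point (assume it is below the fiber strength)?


Force balance: sigma_f * (pi*d^2/4) = tau * (pi*d) * x  ->  sigma_f = 4 * tau * x / d
sigma_f = 4 * 75 * 175.8 / 12.0 = 4395.0 MPa

4395.0 MPa


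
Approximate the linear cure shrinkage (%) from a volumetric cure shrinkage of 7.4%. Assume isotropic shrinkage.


Linear shrinkage ≈ vol_shrink/3 = 7.4/3 = 2.467%

2.467%


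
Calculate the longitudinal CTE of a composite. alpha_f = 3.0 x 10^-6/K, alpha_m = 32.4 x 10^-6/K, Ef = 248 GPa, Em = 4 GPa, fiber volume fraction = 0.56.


E1 = Ef*Vf + Em*(1-Vf) = 140.64
alpha_1 = (alpha_f*Ef*Vf + alpha_m*Em*(1-Vf))/E1 = 3.37 x 10^-6/K

3.37 x 10^-6/K


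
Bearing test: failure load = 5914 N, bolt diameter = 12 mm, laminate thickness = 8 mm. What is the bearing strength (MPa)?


sigma_br = F/(d*h) = 5914/(12*8) = 61.6 MPa

61.6 MPa


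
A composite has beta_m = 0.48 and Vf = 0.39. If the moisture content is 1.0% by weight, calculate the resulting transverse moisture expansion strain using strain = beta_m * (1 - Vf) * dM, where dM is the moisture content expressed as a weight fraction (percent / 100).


dM = 1.0/100 = 0.01
strain = beta_m * (1-Vf) * dM = 0.48 * 0.61 * 0.01 = 0.002928

0.002928


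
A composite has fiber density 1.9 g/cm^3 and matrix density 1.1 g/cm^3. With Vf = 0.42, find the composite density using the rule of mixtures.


rho_c = rho_f*Vf + rho_m*(1-Vf) = 1.9*0.42 + 1.1*0.58 = 1.436 g/cm^3

1.436 g/cm^3


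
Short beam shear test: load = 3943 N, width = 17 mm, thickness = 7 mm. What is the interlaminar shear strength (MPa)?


ILSS = 3F/(4bh) = 3*3943/(4*17*7) = 24.85 MPa

24.85 MPa


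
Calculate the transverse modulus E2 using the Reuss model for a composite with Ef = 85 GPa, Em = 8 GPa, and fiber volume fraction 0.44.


1/E2 = Vf/Ef + (1-Vf)/Em = 0.44/85 + 0.56/8
E2 = 13.3 GPa

13.3 GPa


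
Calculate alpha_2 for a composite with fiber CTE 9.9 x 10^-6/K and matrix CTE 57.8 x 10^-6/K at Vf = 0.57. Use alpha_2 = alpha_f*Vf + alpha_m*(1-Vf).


alpha_2 = alpha_f*Vf + alpha_m*(1-Vf) = 9.9*0.57 + 57.8*0.43 = 30.5 x 10^-6/K

30.5 x 10^-6/K


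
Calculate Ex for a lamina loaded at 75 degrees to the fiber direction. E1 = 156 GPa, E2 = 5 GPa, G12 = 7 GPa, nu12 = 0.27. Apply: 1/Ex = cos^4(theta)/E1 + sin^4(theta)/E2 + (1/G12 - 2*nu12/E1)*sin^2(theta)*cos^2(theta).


cos^4(75) = 0.004487, sin^4(75) = 0.870513, sin^2(75)*cos^2(75) = 0.0625
1/G12 - 2*nu12/E1 = 1/7 - 2*0.27/156 = 0.139396 GPa^-1
1/Ex = 0.004487/156 + 0.870513/5 + 0.139396*0.0625 = 0.1828435 GPa^-1
Ex = 5.47 GPa

5.47 GPa


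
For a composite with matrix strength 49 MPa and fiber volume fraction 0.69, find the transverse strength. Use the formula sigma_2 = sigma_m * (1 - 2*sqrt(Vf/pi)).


factor = 1 - 2*sqrt(0.69/pi) = 0.0627
sigma_2 = 49 * 0.0627 = 3.07 MPa

3.07 MPa


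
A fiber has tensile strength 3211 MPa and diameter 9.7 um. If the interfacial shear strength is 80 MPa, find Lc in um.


Lc = sigma_f * d / (2 * tau_i) = 3211 * 9.7 / (2 * 80) = 194.7 um

194.7 um


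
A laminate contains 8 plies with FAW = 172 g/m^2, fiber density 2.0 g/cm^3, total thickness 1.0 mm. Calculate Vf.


Vf = n * FAW / (rho_f * h * 1000) = 8 * 172 / (2.0 * 1.0 * 1000) = 0.688

0.688


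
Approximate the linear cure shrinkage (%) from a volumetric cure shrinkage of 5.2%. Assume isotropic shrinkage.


Linear shrinkage ≈ vol_shrink/3 = 5.2/3 = 1.733%

1.733%


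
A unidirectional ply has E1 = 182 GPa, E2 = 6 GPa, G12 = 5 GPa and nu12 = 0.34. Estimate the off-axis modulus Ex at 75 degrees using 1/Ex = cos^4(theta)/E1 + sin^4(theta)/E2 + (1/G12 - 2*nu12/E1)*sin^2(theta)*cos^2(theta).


cos^4(75) = 0.004487, sin^4(75) = 0.870513, sin^2(75)*cos^2(75) = 0.0625
1/G12 - 2*nu12/E1 = 1/5 - 2*0.34/182 = 0.196264 GPa^-1
1/Ex = 0.004487/182 + 0.870513/6 + 0.196264*0.0625 = 0.1573766 GPa^-1
Ex = 6.35 GPa

6.35 GPa


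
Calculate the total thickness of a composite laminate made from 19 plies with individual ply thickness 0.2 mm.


h = n * t_ply = 19 * 0.2 = 3.8 mm

3.8 mm


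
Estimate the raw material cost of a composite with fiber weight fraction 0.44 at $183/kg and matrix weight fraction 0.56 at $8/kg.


Cost = cost_f*Wf + cost_m*Wm = 183*0.44 + 8*0.56 = $85.0/kg

$85.0/kg


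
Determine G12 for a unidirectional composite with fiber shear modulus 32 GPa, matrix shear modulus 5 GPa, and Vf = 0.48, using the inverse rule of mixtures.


1/G12 = Vf/Gf + (1-Vf)/Gm = 0.48/32 + 0.52/5
G12 = 8.4 GPa

8.4 GPa


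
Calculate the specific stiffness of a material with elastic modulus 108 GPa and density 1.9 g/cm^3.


Specific stiffness = E/rho = 108/1.9 = 56.8 GPa/(g/cm^3)

56.8 GPa/(g/cm^3)


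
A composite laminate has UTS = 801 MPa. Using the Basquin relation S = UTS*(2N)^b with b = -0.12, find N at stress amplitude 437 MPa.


N = 0.5 * (S/UTS)^(1/b) = 0.5 * (437/801)^(1/-0.12) = 77.9643 cycles

77.9643 cycles


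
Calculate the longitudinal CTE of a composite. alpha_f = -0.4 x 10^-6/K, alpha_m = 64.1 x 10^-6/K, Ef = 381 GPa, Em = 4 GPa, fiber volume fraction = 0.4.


E1 = Ef*Vf + Em*(1-Vf) = 154.8
alpha_1 = (alpha_f*Ef*Vf + alpha_m*Em*(1-Vf))/E1 = 0.6 x 10^-6/K

0.6 x 10^-6/K


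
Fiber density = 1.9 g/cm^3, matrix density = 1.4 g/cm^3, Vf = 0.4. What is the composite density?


rho_c = rho_f*Vf + rho_m*(1-Vf) = 1.9*0.4 + 1.4*0.6 = 1.6 g/cm^3

1.6 g/cm^3


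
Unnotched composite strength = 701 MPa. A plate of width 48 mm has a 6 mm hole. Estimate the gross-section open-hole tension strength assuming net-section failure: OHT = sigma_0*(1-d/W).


OHT = sigma_0*(1-d/W) = 701*(1-6/48) = 613.4 MPa

613.4 MPa


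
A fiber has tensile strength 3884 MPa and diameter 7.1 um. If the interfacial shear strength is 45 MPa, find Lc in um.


Lc = sigma_f * d / (2 * tau_i) = 3884 * 7.1 / (2 * 45) = 306.4 um

306.4 um


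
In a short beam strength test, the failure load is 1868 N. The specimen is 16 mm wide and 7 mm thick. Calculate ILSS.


ILSS = 3F/(4bh) = 3*1868/(4*16*7) = 12.51 MPa

12.51 MPa


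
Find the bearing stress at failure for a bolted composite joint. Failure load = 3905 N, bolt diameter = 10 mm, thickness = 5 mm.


sigma_br = F/(d*h) = 3905/(10*5) = 78.1 MPa

78.1 MPa


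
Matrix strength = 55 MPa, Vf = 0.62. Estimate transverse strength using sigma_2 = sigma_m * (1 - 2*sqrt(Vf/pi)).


factor = 1 - 2*sqrt(0.62/pi) = 0.1115
sigma_2 = 55 * 0.1115 = 6.13 MPa

6.13 MPa


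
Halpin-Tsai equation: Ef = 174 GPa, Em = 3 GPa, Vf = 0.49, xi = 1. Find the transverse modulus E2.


eta = (Ef/Em - 1)/(Ef/Em + xi) = (58.0 - 1)/(58.0 + 1) = 0.9661
E2 = Em*(1+xi*eta*Vf)/(1-eta*Vf) = 8.39 GPa

8.39 GPa


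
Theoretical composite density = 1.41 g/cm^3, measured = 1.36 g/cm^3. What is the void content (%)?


Void% = (rho_theo - rho_actual)/rho_theo * 100 = (1.41 - 1.36)/1.41 * 100 = 3.55%

3.55%


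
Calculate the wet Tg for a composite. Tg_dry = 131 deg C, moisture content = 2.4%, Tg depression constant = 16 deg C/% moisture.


Tg_wet = Tg_dry - k*moisture = 131 - 16*2.4 = 92.6 deg C

92.6 deg C


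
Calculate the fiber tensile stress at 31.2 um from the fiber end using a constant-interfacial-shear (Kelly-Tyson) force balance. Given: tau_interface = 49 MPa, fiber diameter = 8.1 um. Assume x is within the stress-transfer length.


Force balance: sigma_f * (pi*d^2/4) = tau * (pi*d) * x  ->  sigma_f = 4 * tau * x / d
sigma_f = 4 * 49 * 31.2 / 8.1 = 755.0 MPa

755.0 MPa


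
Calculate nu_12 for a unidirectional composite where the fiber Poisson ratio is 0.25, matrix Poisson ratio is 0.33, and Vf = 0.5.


nu_12 = nu_f*Vf + nu_m*(1-Vf) = 0.25*0.5 + 0.33*0.5 = 0.29

0.29


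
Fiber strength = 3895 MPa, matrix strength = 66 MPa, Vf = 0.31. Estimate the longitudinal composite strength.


sigma_1 = sigma_f*Vf + sigma_m*(1-Vf) = 3895*0.31 + 66*0.69 = 1253.0 MPa

1253.0 MPa


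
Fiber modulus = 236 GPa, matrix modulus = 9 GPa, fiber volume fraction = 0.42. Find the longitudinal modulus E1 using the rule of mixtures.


E1 = Ef*Vf + Em*(1-Vf) = 236*0.42 + 9*0.58 = 104.34 GPa

104.34 GPa


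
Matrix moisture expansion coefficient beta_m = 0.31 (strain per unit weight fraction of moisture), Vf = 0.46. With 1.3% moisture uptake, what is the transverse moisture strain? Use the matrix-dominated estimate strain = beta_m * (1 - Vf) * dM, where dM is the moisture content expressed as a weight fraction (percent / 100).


dM = 1.3/100 = 0.013
strain = beta_m * (1-Vf) * dM = 0.31 * 0.54 * 0.013 = 0.0021762

0.0021762


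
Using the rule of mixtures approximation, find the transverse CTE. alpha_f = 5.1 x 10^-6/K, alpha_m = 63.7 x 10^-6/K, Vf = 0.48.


alpha_2 = alpha_f*Vf + alpha_m*(1-Vf) = 5.1*0.48 + 63.7*0.52 = 35.6 x 10^-6/K

35.6 x 10^-6/K


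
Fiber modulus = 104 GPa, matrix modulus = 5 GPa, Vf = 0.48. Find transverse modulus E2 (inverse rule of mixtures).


1/E2 = Vf/Ef + (1-Vf)/Em = 0.48/104 + 0.52/5
E2 = 9.21 GPa

9.21 GPa


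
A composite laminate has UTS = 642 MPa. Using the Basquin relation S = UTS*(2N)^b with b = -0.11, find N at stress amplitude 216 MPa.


N = 0.5 * (S/UTS)^(1/b) = 0.5 * (216/642)^(1/-0.11) = 9993.2991 cycles

9993.2991 cycles


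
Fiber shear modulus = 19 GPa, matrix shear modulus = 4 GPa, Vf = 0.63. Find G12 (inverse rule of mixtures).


1/G12 = Vf/Gf + (1-Vf)/Gm = 0.63/19 + 0.37/4
G12 = 7.96 GPa

7.96 GPa


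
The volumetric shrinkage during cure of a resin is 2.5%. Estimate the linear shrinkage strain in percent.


Linear shrinkage ≈ vol_shrink/3 = 2.5/3 = 0.833%

0.833%


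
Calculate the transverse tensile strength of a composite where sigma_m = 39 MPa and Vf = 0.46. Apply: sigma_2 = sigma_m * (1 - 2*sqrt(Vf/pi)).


factor = 1 - 2*sqrt(0.46/pi) = 0.2347
sigma_2 = 39 * 0.2347 = 9.15 MPa

9.15 MPa


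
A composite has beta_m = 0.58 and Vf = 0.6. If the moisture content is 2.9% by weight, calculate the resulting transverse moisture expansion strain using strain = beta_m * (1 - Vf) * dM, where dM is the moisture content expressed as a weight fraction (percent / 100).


dM = 2.9/100 = 0.029
strain = beta_m * (1-Vf) * dM = 0.58 * 0.4 * 0.029 = 0.006728

0.006728


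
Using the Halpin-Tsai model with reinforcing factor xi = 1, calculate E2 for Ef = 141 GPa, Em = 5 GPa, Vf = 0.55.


eta = (Ef/Em - 1)/(Ef/Em + xi) = (28.2 - 1)/(28.2 + 1) = 0.9315
E2 = Em*(1+xi*eta*Vf)/(1-eta*Vf) = 15.51 GPa

15.51 GPa


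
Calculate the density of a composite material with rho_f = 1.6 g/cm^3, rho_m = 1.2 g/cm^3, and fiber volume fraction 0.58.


rho_c = rho_f*Vf + rho_m*(1-Vf) = 1.6*0.58 + 1.2*0.42 = 1.432 g/cm^3

1.432 g/cm^3


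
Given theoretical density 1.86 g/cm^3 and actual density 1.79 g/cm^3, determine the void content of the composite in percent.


Void% = (rho_theo - rho_actual)/rho_theo * 100 = (1.86 - 1.79)/1.86 * 100 = 3.76%

3.76%


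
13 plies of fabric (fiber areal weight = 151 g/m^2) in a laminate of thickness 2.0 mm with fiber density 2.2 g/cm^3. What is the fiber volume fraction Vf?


Vf = n * FAW / (rho_f * h * 1000) = 13 * 151 / (2.2 * 2.0 * 1000) = 0.4461

0.4461


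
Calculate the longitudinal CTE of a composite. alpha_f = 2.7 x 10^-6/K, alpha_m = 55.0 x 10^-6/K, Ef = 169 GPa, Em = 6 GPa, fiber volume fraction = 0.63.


E1 = Ef*Vf + Em*(1-Vf) = 108.69
alpha_1 = (alpha_f*Ef*Vf + alpha_m*Em*(1-Vf))/E1 = 3.77 x 10^-6/K

3.77 x 10^-6/K


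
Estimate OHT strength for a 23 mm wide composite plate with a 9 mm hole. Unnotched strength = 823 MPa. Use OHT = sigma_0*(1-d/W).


OHT = sigma_0*(1-d/W) = 823*(1-9/23) = 501.0 MPa

501.0 MPa


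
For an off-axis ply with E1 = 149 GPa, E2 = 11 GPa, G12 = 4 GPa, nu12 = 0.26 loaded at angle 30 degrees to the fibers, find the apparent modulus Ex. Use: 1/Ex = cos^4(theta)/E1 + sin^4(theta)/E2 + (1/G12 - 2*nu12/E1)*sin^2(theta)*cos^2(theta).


cos^4(30) = 0.5625, sin^4(30) = 0.0625, sin^2(30)*cos^2(30) = 0.1875
1/G12 - 2*nu12/E1 = 1/4 - 2*0.26/149 = 0.24651 GPa^-1
1/Ex = 0.5625/149 + 0.0625/11 + 0.24651*0.1875 = 0.0556776 GPa^-1
Ex = 17.96 GPa

17.96 GPa


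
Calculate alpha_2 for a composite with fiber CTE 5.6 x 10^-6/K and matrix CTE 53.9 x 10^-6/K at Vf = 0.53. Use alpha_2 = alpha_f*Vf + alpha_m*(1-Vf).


alpha_2 = alpha_f*Vf + alpha_m*(1-Vf) = 5.6*0.53 + 53.9*0.47 = 28.3 x 10^-6/K

28.3 x 10^-6/K


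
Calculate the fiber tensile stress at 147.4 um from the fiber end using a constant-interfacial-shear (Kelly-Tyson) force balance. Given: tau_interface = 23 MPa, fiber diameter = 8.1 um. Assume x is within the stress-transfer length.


Force balance: sigma_f * (pi*d^2/4) = tau * (pi*d) * x  ->  sigma_f = 4 * tau * x / d
sigma_f = 4 * 23 * 147.4 / 8.1 = 1674.2 MPa

1674.2 MPa


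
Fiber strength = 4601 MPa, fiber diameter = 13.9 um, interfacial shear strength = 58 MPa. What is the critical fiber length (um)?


Lc = sigma_f * d / (2 * tau_i) = 4601 * 13.9 / (2 * 58) = 551.3 um

551.3 um


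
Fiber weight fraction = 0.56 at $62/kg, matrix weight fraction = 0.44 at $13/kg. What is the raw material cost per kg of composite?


Cost = cost_f*Wf + cost_m*Wm = 62*0.56 + 13*0.44 = $40.44/kg

$40.44/kg


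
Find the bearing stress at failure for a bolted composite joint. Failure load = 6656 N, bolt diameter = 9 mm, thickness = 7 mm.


sigma_br = F/(d*h) = 6656/(9*7) = 105.7 MPa

105.7 MPa


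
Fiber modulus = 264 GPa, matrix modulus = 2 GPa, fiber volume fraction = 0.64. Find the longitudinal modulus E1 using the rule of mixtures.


E1 = Ef*Vf + Em*(1-Vf) = 264*0.64 + 2*0.36 = 169.68 GPa

169.68 GPa


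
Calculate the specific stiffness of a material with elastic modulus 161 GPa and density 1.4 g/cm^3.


Specific stiffness = E/rho = 161/1.4 = 115.0 GPa/(g/cm^3)

115.0 GPa/(g/cm^3)


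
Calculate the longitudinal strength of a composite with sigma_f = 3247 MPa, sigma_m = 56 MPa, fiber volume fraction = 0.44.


sigma_1 = sigma_f*Vf + sigma_m*(1-Vf) = 3247*0.44 + 56*0.56 = 1460.0 MPa

1460.0 MPa


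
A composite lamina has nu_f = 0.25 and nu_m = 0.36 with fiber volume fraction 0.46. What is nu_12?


nu_12 = nu_f*Vf + nu_m*(1-Vf) = 0.25*0.46 + 0.36*0.54 = 0.3094

0.3094


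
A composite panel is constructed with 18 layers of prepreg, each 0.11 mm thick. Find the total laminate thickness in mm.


h = n * t_ply = 18 * 0.11 = 1.98 mm

1.98 mm


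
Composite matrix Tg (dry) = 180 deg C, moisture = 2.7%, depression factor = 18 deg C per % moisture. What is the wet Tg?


Tg_wet = Tg_dry - k*moisture = 180 - 18*2.7 = 131.4 deg C

131.4 deg C


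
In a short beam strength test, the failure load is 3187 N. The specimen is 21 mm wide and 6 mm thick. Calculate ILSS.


ILSS = 3F/(4bh) = 3*3187/(4*21*6) = 18.97 MPa

18.97 MPa


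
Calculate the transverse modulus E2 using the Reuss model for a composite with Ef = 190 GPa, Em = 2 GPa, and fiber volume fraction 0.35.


1/E2 = Vf/Ef + (1-Vf)/Em = 0.35/190 + 0.65/2
E2 = 3.06 GPa

3.06 GPa


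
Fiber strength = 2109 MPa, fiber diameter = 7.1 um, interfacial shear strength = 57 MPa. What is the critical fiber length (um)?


Lc = sigma_f * d / (2 * tau_i) = 2109 * 7.1 / (2 * 57) = 131.4 um

131.4 um


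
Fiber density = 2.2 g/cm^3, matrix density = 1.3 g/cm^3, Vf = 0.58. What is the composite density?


rho_c = rho_f*Vf + rho_m*(1-Vf) = 2.2*0.58 + 1.3*0.42 = 1.822 g/cm^3

1.822 g/cm^3


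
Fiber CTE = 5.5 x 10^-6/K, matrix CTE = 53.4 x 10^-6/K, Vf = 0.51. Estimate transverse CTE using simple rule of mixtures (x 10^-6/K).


alpha_2 = alpha_f*Vf + alpha_m*(1-Vf) = 5.5*0.51 + 53.4*0.49 = 29.0 x 10^-6/K

29.0 x 10^-6/K


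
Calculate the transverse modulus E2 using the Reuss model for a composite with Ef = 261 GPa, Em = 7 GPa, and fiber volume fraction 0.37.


1/E2 = Vf/Ef + (1-Vf)/Em = 0.37/261 + 0.63/7
E2 = 10.94 GPa

10.94 GPa


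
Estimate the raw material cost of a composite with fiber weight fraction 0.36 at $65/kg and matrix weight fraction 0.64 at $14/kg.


Cost = cost_f*Wf + cost_m*Wm = 65*0.36 + 14*0.64 = $32.36/kg

$32.36/kg


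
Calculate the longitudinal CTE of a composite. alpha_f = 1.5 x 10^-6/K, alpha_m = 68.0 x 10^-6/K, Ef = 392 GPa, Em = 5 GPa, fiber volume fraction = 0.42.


E1 = Ef*Vf + Em*(1-Vf) = 167.54
alpha_1 = (alpha_f*Ef*Vf + alpha_m*Em*(1-Vf))/E1 = 2.65 x 10^-6/K

2.65 x 10^-6/K


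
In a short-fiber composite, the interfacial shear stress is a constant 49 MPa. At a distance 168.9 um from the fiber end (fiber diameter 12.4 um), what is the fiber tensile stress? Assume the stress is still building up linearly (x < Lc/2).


Force balance: sigma_f * (pi*d^2/4) = tau * (pi*d) * x  ->  sigma_f = 4 * tau * x / d
sigma_f = 4 * 49 * 168.9 / 12.4 = 2669.7 MPa

2669.7 MPa


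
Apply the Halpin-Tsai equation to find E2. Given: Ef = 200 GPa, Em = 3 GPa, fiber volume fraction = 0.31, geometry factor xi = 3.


eta = (Ef/Em - 1)/(Ef/Em + xi) = (66.6667 - 1)/(66.6667 + 3) = 0.9426
E2 = Em*(1+xi*eta*Vf)/(1-eta*Vf) = 7.95 GPa

7.95 GPa


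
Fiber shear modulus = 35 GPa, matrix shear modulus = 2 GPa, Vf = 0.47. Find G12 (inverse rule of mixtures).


1/G12 = Vf/Gf + (1-Vf)/Gm = 0.47/35 + 0.53/2
G12 = 3.59 GPa

3.59 GPa


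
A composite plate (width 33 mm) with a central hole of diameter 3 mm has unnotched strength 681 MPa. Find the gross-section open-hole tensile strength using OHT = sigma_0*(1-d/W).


OHT = sigma_0*(1-d/W) = 681*(1-3/33) = 619.1 MPa

619.1 MPa


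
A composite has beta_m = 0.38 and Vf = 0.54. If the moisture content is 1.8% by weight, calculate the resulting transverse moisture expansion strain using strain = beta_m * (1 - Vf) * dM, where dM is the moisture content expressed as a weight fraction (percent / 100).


dM = 1.8/100 = 0.018
strain = beta_m * (1-Vf) * dM = 0.38 * 0.46 * 0.018 = 0.0031464

0.0031464


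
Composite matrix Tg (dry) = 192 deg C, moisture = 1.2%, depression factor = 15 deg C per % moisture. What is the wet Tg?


Tg_wet = Tg_dry - k*moisture = 192 - 15*1.2 = 174.0 deg C

174.0 deg C


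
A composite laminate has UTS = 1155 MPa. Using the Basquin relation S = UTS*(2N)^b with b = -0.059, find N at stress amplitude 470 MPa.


N = 0.5 * (S/UTS)^(1/b) = 0.5 * (470/1155)^(1/-0.059) = 2.0766e+06 cycles

2.0766e+06 cycles


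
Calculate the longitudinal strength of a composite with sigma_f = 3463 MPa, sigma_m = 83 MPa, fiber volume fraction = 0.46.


sigma_1 = sigma_f*Vf + sigma_m*(1-Vf) = 3463*0.46 + 83*0.54 = 1637.8 MPa

1637.8 MPa


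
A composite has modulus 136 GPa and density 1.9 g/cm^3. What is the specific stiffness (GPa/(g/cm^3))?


Specific stiffness = E/rho = 136/1.9 = 71.6 GPa/(g/cm^3)

71.6 GPa/(g/cm^3)


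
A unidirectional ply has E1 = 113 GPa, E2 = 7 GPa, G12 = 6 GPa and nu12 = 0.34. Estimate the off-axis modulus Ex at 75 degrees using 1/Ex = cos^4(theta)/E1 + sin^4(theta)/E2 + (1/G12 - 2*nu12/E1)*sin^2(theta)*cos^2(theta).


cos^4(75) = 0.004487, sin^4(75) = 0.870513, sin^2(75)*cos^2(75) = 0.0625
1/G12 - 2*nu12/E1 = 1/6 - 2*0.34/113 = 0.160649 GPa^-1
1/Ex = 0.004487/113 + 0.870513/7 + 0.160649*0.0625 = 0.1344392 GPa^-1
Ex = 7.44 GPa

7.44 GPa


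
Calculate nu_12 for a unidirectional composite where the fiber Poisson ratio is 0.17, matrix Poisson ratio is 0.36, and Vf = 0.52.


nu_12 = nu_f*Vf + nu_m*(1-Vf) = 0.17*0.52 + 0.36*0.48 = 0.2612

0.2612


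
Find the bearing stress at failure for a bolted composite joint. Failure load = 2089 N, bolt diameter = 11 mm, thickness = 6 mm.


sigma_br = F/(d*h) = 2089/(11*6) = 31.7 MPa

31.7 MPa


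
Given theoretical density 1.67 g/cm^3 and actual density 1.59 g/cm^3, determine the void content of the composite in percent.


Void% = (rho_theo - rho_actual)/rho_theo * 100 = (1.67 - 1.59)/1.67 * 100 = 4.79%

4.79%


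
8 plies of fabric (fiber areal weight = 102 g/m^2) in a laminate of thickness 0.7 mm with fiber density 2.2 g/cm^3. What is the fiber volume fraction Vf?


Vf = n * FAW / (rho_f * h * 1000) = 8 * 102 / (2.2 * 0.7 * 1000) = 0.5299

0.5299


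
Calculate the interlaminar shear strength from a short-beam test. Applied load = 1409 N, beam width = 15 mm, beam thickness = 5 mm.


ILSS = 3F/(4bh) = 3*1409/(4*15*5) = 14.09 MPa

14.09 MPa


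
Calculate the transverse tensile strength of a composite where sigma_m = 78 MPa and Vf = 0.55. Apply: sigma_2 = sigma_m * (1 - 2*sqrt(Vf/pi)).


factor = 1 - 2*sqrt(0.55/pi) = 0.1632
sigma_2 = 78 * 0.1632 = 12.73 MPa

12.73 MPa


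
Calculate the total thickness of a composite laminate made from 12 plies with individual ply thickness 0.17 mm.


h = n * t_ply = 12 * 0.17 = 2.04 mm

2.04 mm


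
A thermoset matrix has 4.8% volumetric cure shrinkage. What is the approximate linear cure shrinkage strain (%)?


Linear shrinkage ≈ vol_shrink/3 = 4.8/3 = 1.6%

1.6%


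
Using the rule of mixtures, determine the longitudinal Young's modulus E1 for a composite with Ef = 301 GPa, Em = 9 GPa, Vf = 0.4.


E1 = Ef*Vf + Em*(1-Vf) = 301*0.4 + 9*0.6 = 125.8 GPa

125.8 GPa


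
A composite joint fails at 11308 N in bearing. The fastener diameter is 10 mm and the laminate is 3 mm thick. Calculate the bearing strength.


sigma_br = F/(d*h) = 11308/(10*3) = 376.9 MPa

376.9 MPa


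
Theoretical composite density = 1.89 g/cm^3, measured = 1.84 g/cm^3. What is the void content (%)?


Void% = (rho_theo - rho_actual)/rho_theo * 100 = (1.89 - 1.84)/1.89 * 100 = 2.65%

2.65%


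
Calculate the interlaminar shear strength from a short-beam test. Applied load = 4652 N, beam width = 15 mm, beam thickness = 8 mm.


ILSS = 3F/(4bh) = 3*4652/(4*15*8) = 29.08 MPa

29.08 MPa


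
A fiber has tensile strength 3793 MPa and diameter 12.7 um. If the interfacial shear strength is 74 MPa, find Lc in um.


Lc = sigma_f * d / (2 * tau_i) = 3793 * 12.7 / (2 * 74) = 325.5 um

325.5 um


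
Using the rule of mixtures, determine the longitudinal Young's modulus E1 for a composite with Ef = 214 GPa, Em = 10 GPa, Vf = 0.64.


E1 = Ef*Vf + Em*(1-Vf) = 214*0.64 + 10*0.36 = 140.56 GPa

140.56 GPa


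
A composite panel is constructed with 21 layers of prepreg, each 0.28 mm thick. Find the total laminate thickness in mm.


h = n * t_ply = 21 * 0.28 = 5.88 mm

5.88 mm


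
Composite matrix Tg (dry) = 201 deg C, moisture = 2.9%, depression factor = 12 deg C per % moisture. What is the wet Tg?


Tg_wet = Tg_dry - k*moisture = 201 - 12*2.9 = 166.2 deg C

166.2 deg C


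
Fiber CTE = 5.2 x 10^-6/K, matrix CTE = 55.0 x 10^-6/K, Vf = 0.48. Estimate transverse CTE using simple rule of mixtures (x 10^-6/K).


alpha_2 = alpha_f*Vf + alpha_m*(1-Vf) = 5.2*0.48 + 55.0*0.52 = 31.1 x 10^-6/K

31.1 x 10^-6/K


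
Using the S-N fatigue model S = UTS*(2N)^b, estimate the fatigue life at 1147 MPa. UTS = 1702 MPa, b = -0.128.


N = 0.5 * (S/UTS)^(1/b) = 0.5 * (1147/1702)^(1/-0.128) = 10.9145 cycles

10.9145 cycles


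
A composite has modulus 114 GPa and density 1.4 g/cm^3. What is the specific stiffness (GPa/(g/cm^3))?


Specific stiffness = E/rho = 114/1.4 = 81.4 GPa/(g/cm^3)

81.4 GPa/(g/cm^3)


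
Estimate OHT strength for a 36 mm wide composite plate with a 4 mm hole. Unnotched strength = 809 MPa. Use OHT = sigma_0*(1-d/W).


OHT = sigma_0*(1-d/W) = 809*(1-4/36) = 719.1 MPa

719.1 MPa


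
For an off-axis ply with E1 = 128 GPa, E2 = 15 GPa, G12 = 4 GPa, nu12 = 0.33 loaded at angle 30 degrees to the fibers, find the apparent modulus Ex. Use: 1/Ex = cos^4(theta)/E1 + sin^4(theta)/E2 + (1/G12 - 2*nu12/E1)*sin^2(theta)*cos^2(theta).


cos^4(30) = 0.5625, sin^4(30) = 0.0625, sin^2(30)*cos^2(30) = 0.1875
1/G12 - 2*nu12/E1 = 1/4 - 2*0.33/128 = 0.244844 GPa^-1
1/Ex = 0.5625/128 + 0.0625/15 + 0.244844*0.1875 = 0.0544694 GPa^-1
Ex = 18.36 GPa

18.36 GPa


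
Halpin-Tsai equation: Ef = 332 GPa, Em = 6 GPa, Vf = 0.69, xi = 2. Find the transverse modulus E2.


eta = (Ef/Em - 1)/(Ef/Em + xi) = (55.3333 - 1)/(55.3333 + 2) = 0.9477
E2 = Em*(1+xi*eta*Vf)/(1-eta*Vf) = 40.01 GPa

40.01 GPa


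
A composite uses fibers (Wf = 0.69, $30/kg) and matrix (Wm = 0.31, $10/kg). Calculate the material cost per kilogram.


Cost = cost_f*Wf + cost_m*Wm = 30*0.69 + 10*0.31 = $23.8/kg

$23.8/kg


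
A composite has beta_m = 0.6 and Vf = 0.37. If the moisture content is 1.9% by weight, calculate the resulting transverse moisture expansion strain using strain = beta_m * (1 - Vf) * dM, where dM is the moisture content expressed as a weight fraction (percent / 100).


dM = 1.9/100 = 0.019
strain = beta_m * (1-Vf) * dM = 0.6 * 0.63 * 0.019 = 0.007182

0.007182


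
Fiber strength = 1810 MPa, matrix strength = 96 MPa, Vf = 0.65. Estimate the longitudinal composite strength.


sigma_1 = sigma_f*Vf + sigma_m*(1-Vf) = 1810*0.65 + 96*0.35 = 1210.1 MPa

1210.1 MPa


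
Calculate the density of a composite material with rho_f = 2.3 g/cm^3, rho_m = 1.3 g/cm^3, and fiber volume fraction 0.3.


rho_c = rho_f*Vf + rho_m*(1-Vf) = 2.3*0.3 + 1.3*0.7 = 1.6 g/cm^3

1.6 g/cm^3


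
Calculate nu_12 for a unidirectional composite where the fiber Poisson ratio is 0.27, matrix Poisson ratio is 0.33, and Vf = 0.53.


nu_12 = nu_f*Vf + nu_m*(1-Vf) = 0.27*0.53 + 0.33*0.47 = 0.2982

0.2982


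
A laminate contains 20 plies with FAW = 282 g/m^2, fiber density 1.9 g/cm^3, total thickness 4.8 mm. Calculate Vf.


Vf = n * FAW / (rho_f * h * 1000) = 20 * 282 / (1.9 * 4.8 * 1000) = 0.6184

0.6184


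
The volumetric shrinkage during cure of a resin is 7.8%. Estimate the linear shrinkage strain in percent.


Linear shrinkage ≈ vol_shrink/3 = 7.8/3 = 2.6%

2.6%


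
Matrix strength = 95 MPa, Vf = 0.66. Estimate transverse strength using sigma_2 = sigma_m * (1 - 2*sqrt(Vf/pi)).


factor = 1 - 2*sqrt(0.66/pi) = 0.0833
sigma_2 = 95 * 0.0833 = 7.91 MPa

7.91 MPa


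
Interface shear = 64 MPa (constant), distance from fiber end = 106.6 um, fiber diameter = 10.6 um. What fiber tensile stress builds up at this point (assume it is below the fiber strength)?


Force balance: sigma_f * (pi*d^2/4) = tau * (pi*d) * x  ->  sigma_f = 4 * tau * x / d
sigma_f = 4 * 64 * 106.6 / 10.6 = 2574.5 MPa

2574.5 MPa


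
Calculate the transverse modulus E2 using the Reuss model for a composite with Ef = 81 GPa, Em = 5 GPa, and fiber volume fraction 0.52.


1/E2 = Vf/Ef + (1-Vf)/Em = 0.52/81 + 0.48/5
E2 = 9.76 GPa

9.76 GPa


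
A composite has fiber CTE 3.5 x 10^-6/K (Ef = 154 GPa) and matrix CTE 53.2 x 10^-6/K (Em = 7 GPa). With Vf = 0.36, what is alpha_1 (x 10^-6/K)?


E1 = Ef*Vf + Em*(1-Vf) = 59.92
alpha_1 = (alpha_f*Ef*Vf + alpha_m*Em*(1-Vf))/E1 = 7.22 x 10^-6/K

7.22 x 10^-6/K


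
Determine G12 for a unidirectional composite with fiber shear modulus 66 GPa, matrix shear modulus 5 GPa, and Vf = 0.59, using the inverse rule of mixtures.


1/G12 = Vf/Gf + (1-Vf)/Gm = 0.59/66 + 0.41/5
G12 = 11.0 GPa

11.0 GPa


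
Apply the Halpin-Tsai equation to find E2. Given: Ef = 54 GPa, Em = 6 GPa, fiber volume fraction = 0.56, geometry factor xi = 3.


eta = (Ef/Em - 1)/(Ef/Em + xi) = (9.0 - 1)/(9.0 + 3) = 0.6667
E2 = Em*(1+xi*eta*Vf)/(1-eta*Vf) = 20.3 GPa

20.3 GPa


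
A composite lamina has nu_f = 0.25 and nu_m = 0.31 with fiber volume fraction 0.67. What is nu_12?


nu_12 = nu_f*Vf + nu_m*(1-Vf) = 0.25*0.67 + 0.31*0.33 = 0.2698

0.2698


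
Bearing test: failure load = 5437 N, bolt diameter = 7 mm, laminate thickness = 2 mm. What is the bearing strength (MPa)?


sigma_br = F/(d*h) = 5437/(7*2) = 388.4 MPa

388.4 MPa


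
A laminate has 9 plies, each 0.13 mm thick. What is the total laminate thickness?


h = n * t_ply = 9 * 0.13 = 1.17 mm

1.17 mm


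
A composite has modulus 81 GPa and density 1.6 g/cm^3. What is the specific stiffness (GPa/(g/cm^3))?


Specific stiffness = E/rho = 81/1.6 = 50.6 GPa/(g/cm^3)

50.6 GPa/(g/cm^3)


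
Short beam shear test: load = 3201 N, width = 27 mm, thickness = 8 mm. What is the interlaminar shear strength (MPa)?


ILSS = 3F/(4bh) = 3*3201/(4*27*8) = 11.11 MPa

11.11 MPa


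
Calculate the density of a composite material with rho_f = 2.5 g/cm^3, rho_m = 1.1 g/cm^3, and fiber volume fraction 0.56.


rho_c = rho_f*Vf + rho_m*(1-Vf) = 2.5*0.56 + 1.1*0.44 = 1.884 g/cm^3

1.884 g/cm^3


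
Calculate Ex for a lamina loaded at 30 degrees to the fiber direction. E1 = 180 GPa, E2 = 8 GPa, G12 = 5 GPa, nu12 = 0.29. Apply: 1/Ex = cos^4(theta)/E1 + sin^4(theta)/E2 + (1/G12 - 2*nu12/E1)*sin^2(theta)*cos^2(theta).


cos^4(30) = 0.5625, sin^4(30) = 0.0625, sin^2(30)*cos^2(30) = 0.1875
1/G12 - 2*nu12/E1 = 1/5 - 2*0.29/180 = 0.196778 GPa^-1
1/Ex = 0.5625/180 + 0.0625/8 + 0.196778*0.1875 = 0.0478333 GPa^-1
Ex = 20.91 GPa

20.91 GPa


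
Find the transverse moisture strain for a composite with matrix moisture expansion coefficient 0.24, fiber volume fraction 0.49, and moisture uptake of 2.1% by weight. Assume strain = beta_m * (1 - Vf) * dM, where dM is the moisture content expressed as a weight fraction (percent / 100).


dM = 2.1/100 = 0.021
strain = beta_m * (1-Vf) * dM = 0.24 * 0.51 * 0.021 = 0.0025704

0.0025704


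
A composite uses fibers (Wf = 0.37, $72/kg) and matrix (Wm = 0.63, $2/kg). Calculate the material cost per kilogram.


Cost = cost_f*Wf + cost_m*Wm = 72*0.37 + 2*0.63 = $27.9/kg

$27.9/kg


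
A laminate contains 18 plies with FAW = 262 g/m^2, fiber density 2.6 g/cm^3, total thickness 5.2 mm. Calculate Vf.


Vf = n * FAW / (rho_f * h * 1000) = 18 * 262 / (2.6 * 5.2 * 1000) = 0.3488

0.3488


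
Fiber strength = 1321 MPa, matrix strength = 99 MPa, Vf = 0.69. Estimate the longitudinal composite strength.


sigma_1 = sigma_f*Vf + sigma_m*(1-Vf) = 1321*0.69 + 99*0.31 = 942.2 MPa

942.2 MPa


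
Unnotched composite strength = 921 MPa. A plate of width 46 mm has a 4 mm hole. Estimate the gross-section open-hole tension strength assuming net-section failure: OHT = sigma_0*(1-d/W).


OHT = sigma_0*(1-d/W) = 921*(1-4/46) = 840.9 MPa

840.9 MPa


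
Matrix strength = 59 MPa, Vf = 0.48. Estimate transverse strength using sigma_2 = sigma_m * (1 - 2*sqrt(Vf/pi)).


factor = 1 - 2*sqrt(0.48/pi) = 0.2182
sigma_2 = 59 * 0.2182 = 12.88 MPa

12.88 MPa


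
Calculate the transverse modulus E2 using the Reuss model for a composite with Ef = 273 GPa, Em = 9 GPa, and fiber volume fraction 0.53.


1/E2 = Vf/Ef + (1-Vf)/Em = 0.53/273 + 0.47/9
E2 = 18.46 GPa

18.46 GPa


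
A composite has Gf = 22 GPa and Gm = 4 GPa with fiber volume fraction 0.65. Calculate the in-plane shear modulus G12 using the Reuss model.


1/G12 = Vf/Gf + (1-Vf)/Gm = 0.65/22 + 0.35/4
G12 = 8.54 GPa

8.54 GPa


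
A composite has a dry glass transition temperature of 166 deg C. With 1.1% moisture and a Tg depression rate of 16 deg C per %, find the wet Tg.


Tg_wet = Tg_dry - k*moisture = 166 - 16*1.1 = 148.4 deg C

148.4 deg C


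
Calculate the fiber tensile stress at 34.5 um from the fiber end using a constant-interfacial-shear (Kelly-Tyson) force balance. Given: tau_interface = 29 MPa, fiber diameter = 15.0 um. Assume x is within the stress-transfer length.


Force balance: sigma_f * (pi*d^2/4) = tau * (pi*d) * x  ->  sigma_f = 4 * tau * x / d
sigma_f = 4 * 29 * 34.5 / 15.0 = 266.8 MPa

266.8 MPa


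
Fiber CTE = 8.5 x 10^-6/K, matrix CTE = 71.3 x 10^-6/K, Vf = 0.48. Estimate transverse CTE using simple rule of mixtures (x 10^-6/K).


alpha_2 = alpha_f*Vf + alpha_m*(1-Vf) = 8.5*0.48 + 71.3*0.52 = 41.2 x 10^-6/K

41.2 x 10^-6/K


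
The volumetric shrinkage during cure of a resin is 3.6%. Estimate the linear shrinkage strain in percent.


Linear shrinkage ≈ vol_shrink/3 = 3.6/3 = 1.2%

1.2%


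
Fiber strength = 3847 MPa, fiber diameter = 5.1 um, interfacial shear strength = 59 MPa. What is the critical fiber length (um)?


Lc = sigma_f * d / (2 * tau_i) = 3847 * 5.1 / (2 * 59) = 166.3 um

166.3 um


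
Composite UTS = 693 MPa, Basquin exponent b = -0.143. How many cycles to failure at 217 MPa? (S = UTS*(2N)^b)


N = 0.5 * (S/UTS)^(1/b) = 0.5 * (217/693)^(1/-0.143) = 1680.1889 cycles

1680.1889 cycles


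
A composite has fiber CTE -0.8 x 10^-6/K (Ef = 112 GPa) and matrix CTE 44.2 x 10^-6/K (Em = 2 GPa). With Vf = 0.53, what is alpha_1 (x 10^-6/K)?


E1 = Ef*Vf + Em*(1-Vf) = 60.3
alpha_1 = (alpha_f*Ef*Vf + alpha_m*Em*(1-Vf))/E1 = -0.1 x 10^-6/K

-0.1 x 10^-6/K


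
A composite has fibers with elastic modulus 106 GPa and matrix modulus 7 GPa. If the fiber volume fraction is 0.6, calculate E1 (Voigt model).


E1 = Ef*Vf + Em*(1-Vf) = 106*0.6 + 7*0.4 = 66.4 GPa

66.4 GPa


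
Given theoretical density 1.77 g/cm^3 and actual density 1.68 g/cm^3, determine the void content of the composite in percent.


Void% = (rho_theo - rho_actual)/rho_theo * 100 = (1.77 - 1.68)/1.77 * 100 = 5.08%

5.08%


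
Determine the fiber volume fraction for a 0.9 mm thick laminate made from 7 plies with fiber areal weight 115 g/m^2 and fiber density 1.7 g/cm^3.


Vf = n * FAW / (rho_f * h * 1000) = 7 * 115 / (1.7 * 0.9 * 1000) = 0.5261

0.5261


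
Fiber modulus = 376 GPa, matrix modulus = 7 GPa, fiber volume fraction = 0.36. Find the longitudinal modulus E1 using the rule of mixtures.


E1 = Ef*Vf + Em*(1-Vf) = 376*0.36 + 7*0.64 = 139.84 GPa

139.84 GPa


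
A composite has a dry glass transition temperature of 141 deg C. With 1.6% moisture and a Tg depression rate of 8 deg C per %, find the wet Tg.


Tg_wet = Tg_dry - k*moisture = 141 - 8*1.6 = 128.2 deg C

128.2 deg C


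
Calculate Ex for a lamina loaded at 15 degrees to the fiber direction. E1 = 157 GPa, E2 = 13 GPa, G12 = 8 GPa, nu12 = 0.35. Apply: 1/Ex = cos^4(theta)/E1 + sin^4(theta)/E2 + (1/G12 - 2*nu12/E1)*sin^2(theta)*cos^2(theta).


cos^4(15) = 0.870513, sin^4(15) = 0.004487, sin^2(15)*cos^2(15) = 0.0625
1/G12 - 2*nu12/E1 = 1/8 - 2*0.35/157 = 0.120541 GPa^-1
1/Ex = 0.870513/157 + 0.004487/13 + 0.120541*0.0625 = 0.0134237 GPa^-1
Ex = 74.5 GPa

74.5 GPa


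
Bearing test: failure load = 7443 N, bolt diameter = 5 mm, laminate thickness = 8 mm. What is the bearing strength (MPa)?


sigma_br = F/(d*h) = 7443/(5*8) = 186.1 MPa

186.1 MPa


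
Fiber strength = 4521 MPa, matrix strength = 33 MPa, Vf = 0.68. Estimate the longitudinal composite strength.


sigma_1 = sigma_f*Vf + sigma_m*(1-Vf) = 4521*0.68 + 33*0.32 = 3084.8 MPa

3084.8 MPa


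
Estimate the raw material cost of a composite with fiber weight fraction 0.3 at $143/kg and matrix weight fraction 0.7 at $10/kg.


Cost = cost_f*Wf + cost_m*Wm = 143*0.3 + 10*0.7 = $49.9/kg

$49.9/kg


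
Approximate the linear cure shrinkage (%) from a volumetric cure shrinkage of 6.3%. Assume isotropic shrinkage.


Linear shrinkage ≈ vol_shrink/3 = 6.3/3 = 2.1%

2.1%


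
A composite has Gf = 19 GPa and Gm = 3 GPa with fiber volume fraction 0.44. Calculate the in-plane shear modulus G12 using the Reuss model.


1/G12 = Vf/Gf + (1-Vf)/Gm = 0.44/19 + 0.56/3
G12 = 4.77 GPa

4.77 GPa


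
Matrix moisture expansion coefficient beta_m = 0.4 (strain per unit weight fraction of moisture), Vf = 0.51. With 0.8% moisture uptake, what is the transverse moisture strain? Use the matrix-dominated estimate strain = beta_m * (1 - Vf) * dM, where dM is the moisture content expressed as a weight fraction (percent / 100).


dM = 0.8/100 = 0.008
strain = beta_m * (1-Vf) * dM = 0.4 * 0.49 * 0.008 = 0.001568

0.001568


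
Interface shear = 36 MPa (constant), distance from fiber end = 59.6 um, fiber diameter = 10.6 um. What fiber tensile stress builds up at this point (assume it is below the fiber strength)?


Force balance: sigma_f * (pi*d^2/4) = tau * (pi*d) * x  ->  sigma_f = 4 * tau * x / d
sigma_f = 4 * 36 * 59.6 / 10.6 = 809.7 MPa

809.7 MPa


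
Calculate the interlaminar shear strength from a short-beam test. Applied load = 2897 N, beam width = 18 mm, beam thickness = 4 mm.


ILSS = 3F/(4bh) = 3*2897/(4*18*4) = 30.18 MPa

30.18 MPa


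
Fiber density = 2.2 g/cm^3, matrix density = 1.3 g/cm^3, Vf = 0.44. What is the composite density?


rho_c = rho_f*Vf + rho_m*(1-Vf) = 2.2*0.44 + 1.3*0.56 = 1.696 g/cm^3

1.696 g/cm^3


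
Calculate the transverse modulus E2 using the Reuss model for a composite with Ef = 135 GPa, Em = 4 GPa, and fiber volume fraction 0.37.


1/E2 = Vf/Ef + (1-Vf)/Em = 0.37/135 + 0.63/4
E2 = 6.24 GPa

6.24 GPa


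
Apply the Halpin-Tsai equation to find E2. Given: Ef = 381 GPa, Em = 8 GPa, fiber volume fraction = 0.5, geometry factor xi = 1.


eta = (Ef/Em - 1)/(Ef/Em + xi) = (47.625 - 1)/(47.625 + 1) = 0.9589
E2 = Em*(1+xi*eta*Vf)/(1-eta*Vf) = 22.74 GPa

22.74 GPa


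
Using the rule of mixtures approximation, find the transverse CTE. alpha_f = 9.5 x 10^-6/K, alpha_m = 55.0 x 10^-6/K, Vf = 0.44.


alpha_2 = alpha_f*Vf + alpha_m*(1-Vf) = 9.5*0.44 + 55.0*0.56 = 35.0 x 10^-6/K

35.0 x 10^-6/K
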